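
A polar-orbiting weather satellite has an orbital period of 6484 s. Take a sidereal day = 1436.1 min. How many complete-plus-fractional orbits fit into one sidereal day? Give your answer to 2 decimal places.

13.29

Orbits per sidereal day = 86166 / 6484.0 = 13.289.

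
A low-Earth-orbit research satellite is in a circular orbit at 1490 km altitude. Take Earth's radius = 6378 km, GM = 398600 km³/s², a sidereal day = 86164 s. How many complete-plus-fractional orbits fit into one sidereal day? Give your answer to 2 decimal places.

12.41

Semi-major axis a = 6378 + 1490 = 7868 km. Period T = 2π√(a³/μ) = 2π√(7868³/398600) = 6945.6 s = 115.76 min.
Orbits per sidereal day = 86164 / 6945.6 = 12.406.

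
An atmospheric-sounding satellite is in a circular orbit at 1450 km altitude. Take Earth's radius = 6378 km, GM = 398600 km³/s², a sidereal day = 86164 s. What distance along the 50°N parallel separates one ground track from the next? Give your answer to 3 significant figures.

2060 km

Semi-major axis a = 6378 + 1450 = 7828 km. Period T = 2π√(a³/μ) = 2π√(7828³/398600) = 6892.7 s = 114.88 min.
Node shift per orbit = (6892.7/86164) × 360° = 28.80°.
Equatorial spacing = 28.80 × 111.3 km/° = 3206 km.
At 50° latitude, spacing = 3206 × cos(50°) = 2061 km.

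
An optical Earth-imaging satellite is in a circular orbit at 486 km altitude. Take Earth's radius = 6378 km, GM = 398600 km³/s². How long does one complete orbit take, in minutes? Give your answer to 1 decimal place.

94.3 min

Semi-major axis a = 6378 + 486 = 6864 km. Period T = 2π√(a³/μ) = 2π√(6864³/398600) = 5659.5 s = 94.32 min.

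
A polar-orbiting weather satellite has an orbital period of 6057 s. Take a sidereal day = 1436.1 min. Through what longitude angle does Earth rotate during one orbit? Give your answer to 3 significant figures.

25.3°

During one orbit Earth rotates (6057.0 / 86166) × 360° = 25.31°.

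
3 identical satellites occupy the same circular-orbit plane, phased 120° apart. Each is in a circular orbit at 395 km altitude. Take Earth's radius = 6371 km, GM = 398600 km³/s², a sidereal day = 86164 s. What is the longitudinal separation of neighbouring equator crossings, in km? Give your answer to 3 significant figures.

Semi-major axis a = 6371 + 395 = 6766 km. Period T = 2π√(a³/μ) = 2π√(6766³/398600) = 5538.7 s = 92.31 min.
Single-satellite node shift = (5538.7/86164) × 360° = 23.14°.
With 3 satellites evenly phased, successive equator crossings are 23.14/3 = 7.714° apart.
That is 7.714 × 111.2 = 858 km at the equator.

858 km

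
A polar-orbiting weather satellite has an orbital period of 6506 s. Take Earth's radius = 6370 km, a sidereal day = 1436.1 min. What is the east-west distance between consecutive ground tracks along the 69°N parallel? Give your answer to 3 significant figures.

Node shift per orbit = (6506.0/86166) × 360° = 27.18°.
Equatorial spacing = 27.18 × 111.2 km/° = 3022 km.
At 69° latitude, spacing = 3022 × cos(69°) = 1083 km.

1080 km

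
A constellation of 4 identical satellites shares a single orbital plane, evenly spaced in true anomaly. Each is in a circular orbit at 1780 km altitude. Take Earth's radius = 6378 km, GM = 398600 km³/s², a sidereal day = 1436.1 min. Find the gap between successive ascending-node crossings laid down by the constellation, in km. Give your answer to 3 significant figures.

853 km

Semi-major axis a = 6378 + 1780 = 8158 km. Period T = 2π√(a³/μ) = 2π√(8158³/398600) = 7333.1 s = 122.22 min.
Single-satellite node shift = (7333.1/86166) × 360° = 30.64°.
With 4 satellites evenly phased, successive equator crossings are 30.64/4 = 7.659° apart.
That is 7.659 × 111.3 = 853 km at the equator.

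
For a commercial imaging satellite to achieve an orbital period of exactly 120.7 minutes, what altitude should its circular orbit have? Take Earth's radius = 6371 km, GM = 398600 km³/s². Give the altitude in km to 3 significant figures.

T = 120.7 min = 7242.0 s.
From T = 2π√(a³/μ): a = (μ T²/4π²)^(1/3) = (398600 × 7242.0² / 4π²)^(1/3) = 8090 km.
Altitude h = a − R = 8090 − 6371 = 1719 km.

1720 km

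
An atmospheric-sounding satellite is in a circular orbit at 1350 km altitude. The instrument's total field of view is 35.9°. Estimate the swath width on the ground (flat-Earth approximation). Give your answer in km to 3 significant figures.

875 km

Half-angle = 35.9°/2 = 17.95°.
Swath width ≈ 2h·tan(θ/2) = 2 × 1350 × tan(17.95°) = 874.7 km.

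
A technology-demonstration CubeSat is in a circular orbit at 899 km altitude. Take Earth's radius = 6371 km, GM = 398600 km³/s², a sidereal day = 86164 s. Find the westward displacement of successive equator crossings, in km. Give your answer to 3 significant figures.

2870 km

Semi-major axis a = 6371 + 899 = 7270 km. Period T = 2π√(a³/μ) = 2π√(7270³/398600) = 6169.0 s = 102.82 min.
During one orbit Earth rotates (6169.0 / 86164) × 360° = 25.77°.
At the equator that is 25.77° × (2π·6371/360) km/° = 25.77 × 111.2 = 2866 km.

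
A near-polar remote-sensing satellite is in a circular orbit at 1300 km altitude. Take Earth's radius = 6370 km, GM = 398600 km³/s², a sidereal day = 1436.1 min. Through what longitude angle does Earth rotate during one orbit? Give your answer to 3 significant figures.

27.9°

Semi-major axis a = 6370 + 1300 = 7670 km. Period T = 2π√(a³/μ) = 2π√(7670³/398600) = 6685.0 s = 111.42 min.
During one orbit Earth rotates (6685.0 / 86166) × 360° = 27.93°.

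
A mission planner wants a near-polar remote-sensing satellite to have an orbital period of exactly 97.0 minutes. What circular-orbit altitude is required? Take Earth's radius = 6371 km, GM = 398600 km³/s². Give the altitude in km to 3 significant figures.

T = 97.0 min = 5820.0 s.
From T = 2π√(a³/μ): a = (μ T²/4π²)^(1/3) = (398600 × 5820.0² / 4π²)^(1/3) = 6993 km.
Altitude h = a − R = 6993 − 6371 = 622 km.

622 km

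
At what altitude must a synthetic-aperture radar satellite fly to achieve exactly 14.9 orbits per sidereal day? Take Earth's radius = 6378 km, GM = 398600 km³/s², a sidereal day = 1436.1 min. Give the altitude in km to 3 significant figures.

585 km

Required period T = 86166 / 14.9 = 5783.0 s.
From T = 2π√(a³/μ): a = (μ T²/4π²)^(1/3) = (398600 × 5783.0² / 4π²)^(1/3) = 6963 km.
Altitude h = a − R = 6963 − 6378 = 585 km.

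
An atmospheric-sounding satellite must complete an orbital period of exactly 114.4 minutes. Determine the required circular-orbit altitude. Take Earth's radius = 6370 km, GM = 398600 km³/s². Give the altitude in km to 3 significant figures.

T = 114.4 min = 6864.0 s.
From T = 2π√(a³/μ): a = (μ T²/4π²)^(1/3) = (398600 × 6864.0² / 4π²)^(1/3) = 7806 km.
Altitude h = a − R = 7806 − 6370 = 1436 km.

1440 km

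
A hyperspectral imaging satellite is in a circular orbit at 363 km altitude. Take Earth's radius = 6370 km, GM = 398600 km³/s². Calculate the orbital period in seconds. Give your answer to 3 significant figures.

Semi-major axis a = 6370 + 363 = 6733 km. Period T = 2π√(a³/μ) = 2π√(6733³/398600) = 5498.2 s = 91.64 min.

5500 seconds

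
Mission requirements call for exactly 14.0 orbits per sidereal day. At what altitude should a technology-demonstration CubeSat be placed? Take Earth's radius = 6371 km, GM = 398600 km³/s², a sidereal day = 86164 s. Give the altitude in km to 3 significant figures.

888 km

Required period T = 86164 / 14.0 = 6154.6 s.
From T = 2π√(a³/μ): a = (μ T²/4π²)^(1/3) = (398600 × 6154.6² / 4π²)^(1/3) = 7259 km.
Altitude h = a − R = 7259 − 6371 = 888 km.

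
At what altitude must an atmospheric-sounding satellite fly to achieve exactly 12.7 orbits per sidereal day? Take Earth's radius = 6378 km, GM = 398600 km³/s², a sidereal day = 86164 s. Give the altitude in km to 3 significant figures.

Required period T = 86164 / 12.7 = 6784.6 s.
From T = 2π√(a³/μ): a = (μ T²/4π²)^(1/3) = (398600 × 6784.6² / 4π²)^(1/3) = 7746 km.
Altitude h = a − R = 7746 − 6378 = 1368 km.

1370 km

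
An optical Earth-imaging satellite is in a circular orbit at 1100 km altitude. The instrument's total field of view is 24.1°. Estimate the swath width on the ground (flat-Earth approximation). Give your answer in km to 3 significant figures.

Half-angle = 24.1°/2 = 12.05°.
Swath width ≈ 2h·tan(θ/2) = 2 × 1100 × tan(12.05°) = 469.6 km.

470 km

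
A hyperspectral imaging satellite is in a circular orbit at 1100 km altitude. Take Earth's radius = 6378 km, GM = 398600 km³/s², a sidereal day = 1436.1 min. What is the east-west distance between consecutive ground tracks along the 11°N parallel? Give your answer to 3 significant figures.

2940 km

Semi-major axis a = 6378 + 1100 = 7478 km. Period T = 2π√(a³/μ) = 2π√(7478³/398600) = 6435.6 s = 107.26 min.
Node shift per orbit = (6435.6/86166) × 360° = 26.89°.
Equatorial spacing = 26.89 × 111.3 km/° = 2993 km.
At 11° latitude, spacing = 2993 × cos(11°) = 2938 km.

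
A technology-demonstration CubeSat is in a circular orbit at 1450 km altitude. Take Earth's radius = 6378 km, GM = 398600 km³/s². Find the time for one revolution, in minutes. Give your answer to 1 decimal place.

114.9 min

Semi-major axis a = 6378 + 1450 = 7828 km. Period T = 2π√(a³/μ) = 2π√(7828³/398600) = 6892.7 s = 114.88 min.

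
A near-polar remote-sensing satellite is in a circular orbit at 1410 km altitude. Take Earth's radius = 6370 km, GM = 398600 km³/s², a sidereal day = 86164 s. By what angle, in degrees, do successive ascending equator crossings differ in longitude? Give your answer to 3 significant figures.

Semi-major axis a = 6370 + 1410 = 7780 km. Period T = 2π√(a³/μ) = 2π√(7780³/398600) = 6829.4 s = 113.82 min.
During one orbit Earth rotates (6829.4 / 86164) × 360° = 28.53°.

28.5°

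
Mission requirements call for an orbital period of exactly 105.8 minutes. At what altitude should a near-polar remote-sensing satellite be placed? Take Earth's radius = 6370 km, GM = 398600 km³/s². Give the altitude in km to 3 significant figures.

1040 km

T = 105.8 min = 6348.0 s.
From T = 2π√(a³/μ): a = (μ T²/4π²)^(1/3) = (398600 × 6348.0² / 4π²)^(1/3) = 7410 km.
Altitude h = a − R = 7410 − 6370 = 1040 km.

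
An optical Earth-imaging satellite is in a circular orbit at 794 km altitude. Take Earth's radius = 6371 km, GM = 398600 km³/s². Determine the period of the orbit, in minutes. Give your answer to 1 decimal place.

100.6 min

Semi-major axis a = 6371 + 794 = 7165 km. Period T = 2π√(a³/μ) = 2π√(7165³/398600) = 6035.8 s = 100.60 min.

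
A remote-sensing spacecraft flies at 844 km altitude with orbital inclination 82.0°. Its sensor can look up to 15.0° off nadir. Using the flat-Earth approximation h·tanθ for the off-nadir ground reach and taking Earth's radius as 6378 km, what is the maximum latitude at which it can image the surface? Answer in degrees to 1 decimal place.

For a prograde orbit the ground track reaches latitude ±i = ±82.0°.
Sensor half-swath on the ground ≈ 844·tan(15.0°) = 226 km = 2.03° of latitude.
Maximum observable latitude ≈ 82.0 + 2.03 = 84.0°.

84.0°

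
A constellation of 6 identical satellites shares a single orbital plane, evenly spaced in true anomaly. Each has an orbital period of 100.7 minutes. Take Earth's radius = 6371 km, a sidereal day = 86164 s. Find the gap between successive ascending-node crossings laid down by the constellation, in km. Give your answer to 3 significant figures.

T = 100.7 min = 6042.0 s.
Single-satellite node shift = (6042.0/86164) × 360° = 25.24°.
With 6 satellites evenly phased, successive equator crossings are 25.24/6 = 4.207° apart.
That is 4.207 × 111.2 = 468 km at the equator.

468 km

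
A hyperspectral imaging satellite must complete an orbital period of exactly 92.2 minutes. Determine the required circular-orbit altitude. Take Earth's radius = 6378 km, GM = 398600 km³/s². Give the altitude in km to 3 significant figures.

383 km

T = 92.2 min = 5532.0 s.
From T = 2π√(a³/μ): a = (μ T²/4π²)^(1/3) = (398600 × 5532.0² / 4π²)^(1/3) = 6761 km.
Altitude h = a − R = 6761 − 6378 = 383 km.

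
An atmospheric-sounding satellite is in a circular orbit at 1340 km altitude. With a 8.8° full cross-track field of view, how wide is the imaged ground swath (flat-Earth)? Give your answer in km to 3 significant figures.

Half-angle = 8.8°/2 = 4.4°.
Swath width ≈ 2h·tan(θ/2) = 2 × 1340 × tan(4.4°) = 206.2 km.

206 km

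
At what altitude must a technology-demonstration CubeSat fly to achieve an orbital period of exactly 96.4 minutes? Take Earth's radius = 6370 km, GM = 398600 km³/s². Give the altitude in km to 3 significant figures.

594 km

T = 96.4 min = 5784.0 s.
From T = 2π√(a³/μ): a = (μ T²/4π²)^(1/3) = (398600 × 5784.0² / 4π²)^(1/3) = 6964 km.
Altitude h = a − R = 6964 − 6370 = 594 km.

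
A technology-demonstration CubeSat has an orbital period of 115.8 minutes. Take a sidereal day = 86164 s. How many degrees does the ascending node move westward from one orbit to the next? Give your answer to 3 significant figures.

29.0°

T = 115.8 min = 6948.0 s.
During one orbit Earth rotates (6948.0 / 86164) × 360° = 29.03°.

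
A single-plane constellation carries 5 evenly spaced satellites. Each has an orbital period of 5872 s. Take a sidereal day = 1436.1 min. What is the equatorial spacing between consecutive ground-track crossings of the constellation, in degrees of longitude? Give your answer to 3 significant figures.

Single-satellite node shift = (5872.0/86166) × 360° = 24.53°.
With 5 satellites evenly phased, successive equator crossings are 24.53/5 = 4.907° apart.

4.91°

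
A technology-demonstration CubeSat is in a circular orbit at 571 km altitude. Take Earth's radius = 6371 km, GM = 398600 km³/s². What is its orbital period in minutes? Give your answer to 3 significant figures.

95.9 min

Semi-major axis a = 6371 + 571 = 6942 km. Period T = 2π√(a³/μ) = 2π√(6942³/398600) = 5756.2 s = 95.94 min.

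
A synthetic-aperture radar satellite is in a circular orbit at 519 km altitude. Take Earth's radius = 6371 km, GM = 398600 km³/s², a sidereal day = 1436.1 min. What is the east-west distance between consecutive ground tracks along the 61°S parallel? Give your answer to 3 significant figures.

1280 km

Semi-major axis a = 6371 + 519 = 6890 km. Period T = 2π√(a³/μ) = 2π√(6890³/398600) = 5691.7 s = 94.86 min.
Node shift per orbit = (5691.7/86166) × 360° = 23.78°.
Equatorial spacing = 23.78 × 111.2 km/° = 2644 km.
At 61° latitude, spacing = 2644 × cos(61°) = 1282 km.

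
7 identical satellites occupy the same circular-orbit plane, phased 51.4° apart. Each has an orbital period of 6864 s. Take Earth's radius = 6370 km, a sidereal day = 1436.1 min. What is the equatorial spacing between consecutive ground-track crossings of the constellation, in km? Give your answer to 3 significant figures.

Single-satellite node shift = (6864.0/86166) × 360° = 28.68°.
With 7 satellites evenly phased, successive equator crossings are 28.68/7 = 4.097° apart.
That is 4.097 × 111.2 = 455 km at the equator.

455 km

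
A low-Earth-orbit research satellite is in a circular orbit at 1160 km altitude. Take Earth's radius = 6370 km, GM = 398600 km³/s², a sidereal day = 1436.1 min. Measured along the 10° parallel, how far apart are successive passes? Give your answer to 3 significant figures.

2970 km

Semi-major axis a = 6370 + 1160 = 7530 km. Period T = 2π√(a³/μ) = 2π√(7530³/398600) = 6502.8 s = 108.38 min.
Node shift per orbit = (6502.8/86166) × 360° = 27.17°.
Equatorial spacing = 27.17 × 111.2 km/° = 3021 km.
At 10° latitude, spacing = 3021 × cos(10°) = 2975 km.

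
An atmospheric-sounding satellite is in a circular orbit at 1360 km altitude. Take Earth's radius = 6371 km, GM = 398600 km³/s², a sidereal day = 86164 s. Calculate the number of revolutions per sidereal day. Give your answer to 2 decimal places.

Semi-major axis a = 6371 + 1360 = 7731 km. Period T = 2π√(a³/μ) = 2π√(7731³/398600) = 6765.0 s = 112.75 min.
Orbits per sidereal day = 86164 / 6765.0 = 12.737.

12.74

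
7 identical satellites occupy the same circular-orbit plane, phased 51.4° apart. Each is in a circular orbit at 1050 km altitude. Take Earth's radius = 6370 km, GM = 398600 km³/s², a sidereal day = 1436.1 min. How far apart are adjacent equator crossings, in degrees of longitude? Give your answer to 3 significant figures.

3.80°

Semi-major axis a = 6370 + 1050 = 7420 km. Period T = 2π√(a³/μ) = 2π√(7420³/398600) = 6360.9 s = 106.01 min.
Single-satellite node shift = (6360.9/86166) × 360° = 26.58°.
With 7 satellites evenly phased, successive equator crossings are 26.58/7 = 3.797° apart.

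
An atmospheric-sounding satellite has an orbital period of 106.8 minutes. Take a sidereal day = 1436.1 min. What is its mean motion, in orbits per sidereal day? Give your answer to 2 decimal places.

T = 106.8 min = 6408.0 s.
Orbits per sidereal day = 86166 / 6408.0 = 13.447.

13.45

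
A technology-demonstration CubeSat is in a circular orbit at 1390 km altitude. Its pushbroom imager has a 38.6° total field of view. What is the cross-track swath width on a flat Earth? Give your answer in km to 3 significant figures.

974 km

Half-angle = 38.6°/2 = 19.3°.
Swath width ≈ 2h·tan(θ/2) = 2 × 1390 × tan(19.3°) = 973.5 km.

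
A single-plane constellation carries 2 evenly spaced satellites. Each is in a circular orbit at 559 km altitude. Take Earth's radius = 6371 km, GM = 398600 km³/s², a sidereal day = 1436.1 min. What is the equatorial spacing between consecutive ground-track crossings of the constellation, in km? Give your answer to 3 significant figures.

1330 km

Semi-major axis a = 6371 + 559 = 6930 km. Period T = 2π√(a³/μ) = 2π√(6930³/398600) = 5741.3 s = 95.69 min.
Single-satellite node shift = (5741.3/86166) × 360° = 23.99°.
With 2 satellites evenly phased, successive equator crossings are 23.99/2 = 11.994° apart.
That is 11.994 × 111.2 = 1334 km at the equator.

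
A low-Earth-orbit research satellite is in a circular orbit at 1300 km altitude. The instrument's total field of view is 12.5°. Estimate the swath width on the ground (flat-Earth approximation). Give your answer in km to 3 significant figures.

285 km

Half-angle = 12.5°/2 = 6.25°.
Swath width ≈ 2h·tan(θ/2) = 2 × 1300 × tan(6.25°) = 284.7 km.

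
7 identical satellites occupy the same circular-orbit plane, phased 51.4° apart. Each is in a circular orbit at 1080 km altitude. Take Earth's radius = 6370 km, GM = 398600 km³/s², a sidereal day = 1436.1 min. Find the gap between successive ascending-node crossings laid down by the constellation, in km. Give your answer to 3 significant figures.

Semi-major axis a = 6370 + 1080 = 7450 km. Period T = 2π√(a³/μ) = 2π√(7450³/398600) = 6399.5 s = 106.66 min.
Single-satellite node shift = (6399.5/86166) × 360° = 26.74°.
With 7 satellites evenly phased, successive equator crossings are 26.74/7 = 3.820° apart.
That is 3.820 × 111.2 = 425 km at the equator.

425 km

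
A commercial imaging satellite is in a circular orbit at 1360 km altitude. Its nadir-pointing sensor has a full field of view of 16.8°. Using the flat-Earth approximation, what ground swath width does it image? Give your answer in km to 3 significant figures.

402 km

Half-angle = 16.8°/2 = 8.4°.
Swath width ≈ 2h·tan(θ/2) = 2 × 1360 × tan(8.4°) = 401.7 km.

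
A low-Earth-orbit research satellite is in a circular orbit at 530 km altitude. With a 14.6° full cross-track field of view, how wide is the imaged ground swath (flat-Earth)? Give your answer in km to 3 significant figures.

136 km

Half-angle = 14.6°/2 = 7.3°.
Swath width ≈ 2h·tan(θ/2) = 2 × 530 × tan(7.3°) = 135.8 km.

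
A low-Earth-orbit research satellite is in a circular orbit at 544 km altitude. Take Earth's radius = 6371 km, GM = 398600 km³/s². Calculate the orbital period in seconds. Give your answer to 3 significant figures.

Semi-major axis a = 6371 + 544 = 6915 km. Period T = 2π√(a³/μ) = 2π√(6915³/398600) = 5722.7 s = 95.38 min.

5720 seconds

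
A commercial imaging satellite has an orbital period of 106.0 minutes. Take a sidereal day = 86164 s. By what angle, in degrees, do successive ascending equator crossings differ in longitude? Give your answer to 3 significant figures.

T = 106.0 min = 6360.0 s.
During one orbit Earth rotates (6360.0 / 86164) × 360° = 26.57°.

26.6°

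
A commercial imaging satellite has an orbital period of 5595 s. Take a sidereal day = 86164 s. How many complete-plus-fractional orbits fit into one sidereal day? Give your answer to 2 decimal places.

Orbits per sidereal day = 86164 / 5595.0 = 15.400.

15.40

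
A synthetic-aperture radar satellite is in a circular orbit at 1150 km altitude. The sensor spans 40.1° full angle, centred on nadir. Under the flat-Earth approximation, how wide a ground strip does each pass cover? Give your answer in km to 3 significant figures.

Half-angle = 40.1°/2 = 20.05°.
Swath width ≈ 2h·tan(θ/2) = 2 × 1150 × tan(20.05°) = 839.4 km.

839 km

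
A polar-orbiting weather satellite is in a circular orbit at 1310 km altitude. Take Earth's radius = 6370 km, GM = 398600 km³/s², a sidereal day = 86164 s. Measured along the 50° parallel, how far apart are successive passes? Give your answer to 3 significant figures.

2000 km

Semi-major axis a = 6370 + 1310 = 7680 km. Period T = 2π√(a³/μ) = 2π√(7680³/398600) = 6698.1 s = 111.64 min.
Node shift per orbit = (6698.1/86164) × 360° = 27.99°.
Equatorial spacing = 27.99 × 111.2 km/° = 3111 km.
At 50° latitude, spacing = 3111 × cos(50°) = 2000 km.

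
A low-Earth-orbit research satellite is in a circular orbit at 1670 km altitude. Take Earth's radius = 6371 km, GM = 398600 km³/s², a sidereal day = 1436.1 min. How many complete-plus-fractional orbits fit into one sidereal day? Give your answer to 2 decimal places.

12.01

Semi-major axis a = 6371 + 1670 = 8041 km. Period T = 2π√(a³/μ) = 2π√(8041³/398600) = 7175.9 s = 119.60 min.
Orbits per sidereal day = 86166 / 7175.9 = 12.008.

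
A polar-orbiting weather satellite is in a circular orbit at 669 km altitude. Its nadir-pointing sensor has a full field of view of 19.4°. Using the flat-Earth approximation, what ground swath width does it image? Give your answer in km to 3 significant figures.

229 km

Half-angle = 19.4°/2 = 9.7°.
Swath width ≈ 2h·tan(θ/2) = 2 × 669 × tan(9.7°) = 228.7 km.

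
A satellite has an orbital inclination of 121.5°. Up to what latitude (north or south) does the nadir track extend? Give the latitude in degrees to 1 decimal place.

58.5°

Retrograde orbit: the ground track reaches ±(180° − i) = ±(180 − 121.5) = ±58.5°.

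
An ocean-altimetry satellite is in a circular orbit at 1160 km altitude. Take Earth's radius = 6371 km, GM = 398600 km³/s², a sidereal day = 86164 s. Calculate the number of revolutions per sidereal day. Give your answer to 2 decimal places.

13.25

Semi-major axis a = 6371 + 1160 = 7531 km. Period T = 2π√(a³/μ) = 2π√(7531³/398600) = 6504.1 s = 108.40 min.
Orbits per sidereal day = 86164 / 6504.1 = 13.248.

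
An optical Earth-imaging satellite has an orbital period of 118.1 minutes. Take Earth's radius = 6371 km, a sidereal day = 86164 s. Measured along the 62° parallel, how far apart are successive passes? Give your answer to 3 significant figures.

T = 118.1 min = 7086.0 s.
Node shift per orbit = (7086.0/86164) × 360° = 29.61°.
Equatorial spacing = 29.61 × 111.2 km/° = 3292 km.
At 62° latitude, spacing = 3292 × cos(62°) = 1546 km.

1550 km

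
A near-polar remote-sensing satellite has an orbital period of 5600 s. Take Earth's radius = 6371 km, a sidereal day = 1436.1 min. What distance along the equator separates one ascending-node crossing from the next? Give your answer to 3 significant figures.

During one orbit Earth rotates (5600.0 / 86166) × 360° = 23.40°.
At the equator that is 23.40° × (2π·6371/360) km/° = 23.40 × 111.2 = 2602 km.

2600 km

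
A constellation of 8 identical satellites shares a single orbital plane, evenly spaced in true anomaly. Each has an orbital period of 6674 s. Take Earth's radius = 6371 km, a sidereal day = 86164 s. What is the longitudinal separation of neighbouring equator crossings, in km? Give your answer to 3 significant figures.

Single-satellite node shift = (6674.0/86164) × 360° = 27.88°.
With 8 satellites evenly phased, successive equator crossings are 27.88/8 = 3.486° apart.
That is 3.486 × 111.2 = 388 km at the equator.

388 km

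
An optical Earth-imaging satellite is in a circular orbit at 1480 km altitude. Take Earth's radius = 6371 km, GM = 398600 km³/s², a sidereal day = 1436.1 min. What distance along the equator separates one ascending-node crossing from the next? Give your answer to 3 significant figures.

Semi-major axis a = 6371 + 1480 = 7851 km. Period T = 2π√(a³/μ) = 2π√(7851³/398600) = 6923.1 s = 115.38 min.
During one orbit Earth rotates (6923.1 / 86166) × 360° = 28.92°.
At the equator that is 28.92° × (2π·6371/360) km/° = 28.92 × 111.2 = 3216 km.

3220 km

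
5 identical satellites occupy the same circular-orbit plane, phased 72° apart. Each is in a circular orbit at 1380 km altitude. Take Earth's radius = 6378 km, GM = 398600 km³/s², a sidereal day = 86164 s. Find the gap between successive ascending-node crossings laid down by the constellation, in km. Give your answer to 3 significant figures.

Semi-major axis a = 6378 + 1380 = 7758 km. Period T = 2π√(a³/μ) = 2π√(7758³/398600) = 6800.4 s = 113.34 min.
Single-satellite node shift = (6800.4/86164) × 360° = 28.41°.
With 5 satellites evenly phased, successive equator crossings are 28.41/5 = 5.683° apart.
That is 5.683 × 111.3 = 633 km at the equator.

633 km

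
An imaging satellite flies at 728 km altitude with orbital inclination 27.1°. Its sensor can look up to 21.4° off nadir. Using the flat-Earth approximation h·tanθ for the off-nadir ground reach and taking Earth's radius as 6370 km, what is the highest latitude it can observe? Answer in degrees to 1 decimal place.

29.7°

For a prograde orbit the ground track reaches latitude ±i = ±27.1°.
Sensor half-swath on the ground ≈ 728·tan(21.4°) = 285 km = 2.57° of latitude.
Maximum observable latitude ≈ 27.1 + 2.57 = 29.7°.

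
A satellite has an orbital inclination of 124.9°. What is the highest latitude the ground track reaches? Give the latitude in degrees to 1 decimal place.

Retrograde orbit: the ground track reaches ±(180° − i) = ±(180 − 124.9) = ±55.1°.

55.1°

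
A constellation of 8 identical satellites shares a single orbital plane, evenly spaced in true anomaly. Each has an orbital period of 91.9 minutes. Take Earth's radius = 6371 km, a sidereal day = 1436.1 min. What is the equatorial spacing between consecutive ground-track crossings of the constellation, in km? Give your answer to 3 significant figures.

320 km

T = 91.9 min = 5514.0 s.
Single-satellite node shift = (5514.0/86166) × 360° = 23.04°.
With 8 satellites evenly phased, successive equator crossings are 23.04/8 = 2.880° apart.
That is 2.880 × 111.2 = 320 km at the equator.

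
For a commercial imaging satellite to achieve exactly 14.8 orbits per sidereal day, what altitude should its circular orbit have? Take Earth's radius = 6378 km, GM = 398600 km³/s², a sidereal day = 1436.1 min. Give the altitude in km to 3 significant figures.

617 km

Required period T = 86166 / 14.8 = 5822.0 s.
From T = 2π√(a³/μ): a = (μ T²/4π²)^(1/3) = (398600 × 5822.0² / 4π²)^(1/3) = 6995 km.
Altitude h = a − R = 6995 − 6378 = 617 km.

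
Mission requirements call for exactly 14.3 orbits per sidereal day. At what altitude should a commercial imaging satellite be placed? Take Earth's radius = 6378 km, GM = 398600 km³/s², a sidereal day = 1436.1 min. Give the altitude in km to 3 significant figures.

Required period T = 86166 / 14.3 = 6025.6 s.
From T = 2π√(a³/μ): a = (μ T²/4π²)^(1/3) = (398600 × 6025.6² / 4π²)^(1/3) = 7157 km.
Altitude h = a − R = 7157 − 6378 = 779 km.

779 km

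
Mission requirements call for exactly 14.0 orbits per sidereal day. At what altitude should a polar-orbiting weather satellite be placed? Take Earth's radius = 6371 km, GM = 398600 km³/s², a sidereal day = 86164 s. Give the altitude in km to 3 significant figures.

888 km

Required period T = 86164 / 14.0 = 6154.6 s.
From T = 2π√(a³/μ): a = (μ T²/4π²)^(1/3) = (398600 × 6154.6² / 4π²)^(1/3) = 7259 km.
Altitude h = a − R = 7259 − 6371 = 888 km.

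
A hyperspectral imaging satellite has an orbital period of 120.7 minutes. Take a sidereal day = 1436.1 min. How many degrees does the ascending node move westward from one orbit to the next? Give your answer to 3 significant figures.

30.3°

T = 120.7 min = 7242.0 s.
During one orbit Earth rotates (7242.0 / 86166) × 360° = 30.26°.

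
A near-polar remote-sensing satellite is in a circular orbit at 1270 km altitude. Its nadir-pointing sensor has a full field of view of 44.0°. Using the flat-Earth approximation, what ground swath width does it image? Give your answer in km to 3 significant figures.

1030 km

Half-angle = 44.0°/2 = 22°.
Swath width ≈ 2h·tan(θ/2) = 2 × 1270 × tan(22°) = 1026.2 km.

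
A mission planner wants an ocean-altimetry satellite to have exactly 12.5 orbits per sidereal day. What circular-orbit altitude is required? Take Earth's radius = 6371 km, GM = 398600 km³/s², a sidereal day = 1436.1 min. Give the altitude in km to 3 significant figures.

Required period T = 86166 / 12.5 = 6893.3 s.
From T = 2π√(a³/μ): a = (μ T²/4π²)^(1/3) = (398600 × 6893.3² / 4π²)^(1/3) = 7828 km.
Altitude h = a − R = 7828 − 6371 = 1457 km.

1460 km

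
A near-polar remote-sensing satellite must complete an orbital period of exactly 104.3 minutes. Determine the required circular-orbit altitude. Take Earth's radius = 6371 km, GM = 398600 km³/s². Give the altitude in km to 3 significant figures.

969 km

T = 104.3 min = 6258.0 s.
From T = 2π√(a³/μ): a = (μ T²/4π²)^(1/3) = (398600 × 6258.0² / 4π²)^(1/3) = 7340 km.
Altitude h = a − R = 7340 − 6371 = 969 km.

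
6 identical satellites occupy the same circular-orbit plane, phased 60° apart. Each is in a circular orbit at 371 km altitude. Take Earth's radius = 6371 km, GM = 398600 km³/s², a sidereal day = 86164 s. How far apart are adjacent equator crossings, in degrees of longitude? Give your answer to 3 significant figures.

3.84°

Semi-major axis a = 6371 + 371 = 6742 km. Period T = 2π√(a³/μ) = 2π√(6742³/398600) = 5509.3 s = 91.82 min.
Single-satellite node shift = (5509.3/86164) × 360° = 23.02°.
With 6 satellites evenly phased, successive equator crossings are 23.02/6 = 3.836° apart.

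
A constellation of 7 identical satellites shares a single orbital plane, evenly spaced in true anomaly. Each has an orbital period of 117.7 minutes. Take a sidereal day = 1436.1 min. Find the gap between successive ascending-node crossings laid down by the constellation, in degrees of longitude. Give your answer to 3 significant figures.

T = 117.7 min = 7062.0 s.
Single-satellite node shift = (7062.0/86166) × 360° = 29.50°.
With 7 satellites evenly phased, successive equator crossings are 29.50/7 = 4.215° apart.

4.21°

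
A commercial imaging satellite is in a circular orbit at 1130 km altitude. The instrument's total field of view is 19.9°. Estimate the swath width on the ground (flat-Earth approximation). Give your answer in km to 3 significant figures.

Half-angle = 19.9°/2 = 9.95°.
Swath width ≈ 2h·tan(θ/2) = 2 × 1130 × tan(9.95°) = 396.5 km.

396 km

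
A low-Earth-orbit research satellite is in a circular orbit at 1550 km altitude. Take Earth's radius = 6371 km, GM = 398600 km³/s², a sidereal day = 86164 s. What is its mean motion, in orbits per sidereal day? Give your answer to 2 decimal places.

Semi-major axis a = 6371 + 1550 = 7921 km. Period T = 2π√(a³/μ) = 2π√(7921³/398600) = 7015.9 s = 116.93 min.
Orbits per sidereal day = 86164 / 7015.9 = 12.281.

12.28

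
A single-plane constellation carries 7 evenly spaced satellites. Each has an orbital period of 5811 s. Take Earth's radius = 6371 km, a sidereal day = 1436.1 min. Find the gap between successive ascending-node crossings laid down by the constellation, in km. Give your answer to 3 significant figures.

386 km

Single-satellite node shift = (5811.0/86166) × 360° = 24.28°.
With 7 satellites evenly phased, successive equator crossings are 24.28/7 = 3.468° apart.
That is 3.468 × 111.2 = 386 km at the equator.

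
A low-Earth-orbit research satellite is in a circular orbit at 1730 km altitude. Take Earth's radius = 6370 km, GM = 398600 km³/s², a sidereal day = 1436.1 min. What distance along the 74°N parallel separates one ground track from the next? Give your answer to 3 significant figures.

929 km

Semi-major axis a = 6370 + 1730 = 8100 km. Period T = 2π√(a³/μ) = 2π√(8100³/398600) = 7255.0 s = 120.92 min.
Node shift per orbit = (7255.0/86166) × 360° = 30.31°.
Equatorial spacing = 30.31 × 111.2 km/° = 3370 km.
At 74° latitude, spacing = 3370 × cos(74°) = 929 km.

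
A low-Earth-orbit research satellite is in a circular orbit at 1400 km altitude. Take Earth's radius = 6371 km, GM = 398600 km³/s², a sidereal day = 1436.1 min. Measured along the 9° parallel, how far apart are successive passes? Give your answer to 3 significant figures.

Semi-major axis a = 6371 + 1400 = 7771 km. Period T = 2π√(a³/μ) = 2π√(7771³/398600) = 6817.5 s = 113.63 min.
Node shift per orbit = (6817.5/86166) × 360° = 28.48°.
Equatorial spacing = 28.48 × 111.2 km/° = 3167 km.
At 9° latitude, spacing = 3167 × cos(9°) = 3128 km.

3130 km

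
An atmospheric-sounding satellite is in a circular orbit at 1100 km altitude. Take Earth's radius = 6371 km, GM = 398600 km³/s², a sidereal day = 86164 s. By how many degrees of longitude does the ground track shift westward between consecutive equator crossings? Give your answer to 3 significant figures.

Semi-major axis a = 6371 + 1100 = 7471 km. Period T = 2π√(a³/μ) = 2π√(7471³/398600) = 6426.6 s = 107.11 min.
During one orbit Earth rotates (6426.6 / 86164) × 360° = 26.85°.

26.9°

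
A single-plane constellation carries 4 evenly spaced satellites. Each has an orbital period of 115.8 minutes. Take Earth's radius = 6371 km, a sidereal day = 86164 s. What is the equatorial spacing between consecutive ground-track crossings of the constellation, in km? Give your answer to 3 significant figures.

T = 115.8 min = 6948.0 s.
Single-satellite node shift = (6948.0/86164) × 360° = 29.03°.
With 4 satellites evenly phased, successive equator crossings are 29.03/4 = 7.257° apart.
That is 7.257 × 111.2 = 807 km at the equator.

807 km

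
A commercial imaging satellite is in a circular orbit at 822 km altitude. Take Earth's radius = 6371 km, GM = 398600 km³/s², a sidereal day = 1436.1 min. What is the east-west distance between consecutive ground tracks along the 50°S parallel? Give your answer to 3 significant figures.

1810 km

Semi-major axis a = 6371 + 822 = 7193 km. Period T = 2π√(a³/μ) = 2π√(7193³/398600) = 6071.2 s = 101.19 min.
Node shift per orbit = (6071.2/86166) × 360° = 25.37°.
Equatorial spacing = 25.37 × 111.2 km/° = 2821 km.
At 50° latitude, spacing = 2821 × cos(50°) = 1813 km.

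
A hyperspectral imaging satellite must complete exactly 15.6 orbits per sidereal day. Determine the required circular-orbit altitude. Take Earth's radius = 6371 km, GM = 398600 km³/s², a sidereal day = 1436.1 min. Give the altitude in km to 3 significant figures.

383 km

Required period T = 86166 / 15.6 = 5523.5 s.
From T = 2π√(a³/μ): a = (μ T²/4π²)^(1/3) = (398600 × 5523.5² / 4π²)^(1/3) = 6754 km.
Altitude h = a − R = 6754 − 6371 = 383 km.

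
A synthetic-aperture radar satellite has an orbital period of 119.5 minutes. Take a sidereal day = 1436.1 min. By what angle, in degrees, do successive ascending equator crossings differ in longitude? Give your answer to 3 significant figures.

30.0°

T = 119.5 min = 7170.0 s.
During one orbit Earth rotates (7170.0 / 86166) × 360° = 29.96°.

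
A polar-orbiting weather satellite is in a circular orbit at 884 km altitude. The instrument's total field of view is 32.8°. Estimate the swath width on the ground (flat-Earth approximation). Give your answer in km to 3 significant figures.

520 km

Half-angle = 32.8°/2 = 16.4°.
Swath width ≈ 2h·tan(θ/2) = 2 × 884 × tan(16.4°) = 520.4 km.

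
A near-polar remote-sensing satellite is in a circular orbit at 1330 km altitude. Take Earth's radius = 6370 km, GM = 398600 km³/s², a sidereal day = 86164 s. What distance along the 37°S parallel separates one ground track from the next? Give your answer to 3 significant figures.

Semi-major axis a = 6370 + 1330 = 7700 km. Period T = 2π√(a³/μ) = 2π√(7700³/398600) = 6724.3 s = 112.07 min.
Node shift per orbit = (6724.3/86164) × 360° = 28.09°.
Equatorial spacing = 28.09 × 111.2 km/° = 3123 km.
At 37° latitude, spacing = 3123 × cos(37°) = 2495 km.

2490 km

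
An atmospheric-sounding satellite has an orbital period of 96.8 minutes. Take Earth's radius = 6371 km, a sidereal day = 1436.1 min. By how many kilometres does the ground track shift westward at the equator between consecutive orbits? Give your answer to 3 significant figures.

T = 96.8 min = 5808.0 s.
During one orbit Earth rotates (5808.0 / 86166) × 360° = 24.27°.
At the equator that is 24.27° × (2π·6371/360) km/° = 24.27 × 111.2 = 2698 km.

2700 km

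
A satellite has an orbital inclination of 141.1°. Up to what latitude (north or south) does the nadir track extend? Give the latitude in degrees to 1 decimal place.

Retrograde orbit: the ground track reaches ±(180° − i) = ±(180 − 141.1) = ±38.9°.

38.9°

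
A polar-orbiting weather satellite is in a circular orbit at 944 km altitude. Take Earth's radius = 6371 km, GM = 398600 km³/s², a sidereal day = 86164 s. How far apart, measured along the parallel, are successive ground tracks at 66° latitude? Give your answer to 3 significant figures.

1180 km

Semi-major axis a = 6371 + 944 = 7315 km. Period T = 2π√(a³/μ) = 2π√(7315³/398600) = 6226.3 s = 103.77 min.
Node shift per orbit = (6226.3/86164) × 360° = 26.01°.
Equatorial spacing = 26.01 × 111.2 km/° = 2893 km.
At 66° latitude, spacing = 2893 × cos(66°) = 1177 km.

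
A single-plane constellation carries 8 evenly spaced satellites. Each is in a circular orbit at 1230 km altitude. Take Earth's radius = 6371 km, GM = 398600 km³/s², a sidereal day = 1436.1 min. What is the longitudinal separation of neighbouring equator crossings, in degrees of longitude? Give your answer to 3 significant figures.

Semi-major axis a = 6371 + 1230 = 7601 km. Period T = 2π√(a³/μ) = 2π√(7601³/398600) = 6595.0 s = 109.92 min.
Single-satellite node shift = (6595.0/86166) × 360° = 27.55°.
With 8 satellites evenly phased, successive equator crossings are 27.55/8 = 3.444° apart.

3.44°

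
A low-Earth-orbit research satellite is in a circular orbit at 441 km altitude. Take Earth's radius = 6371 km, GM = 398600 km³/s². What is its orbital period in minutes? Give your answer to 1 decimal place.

Semi-major axis a = 6371 + 441 = 6812 km. Period T = 2π√(a³/μ) = 2π√(6812³/398600) = 5595.3 s = 93.25 min.

93.3 min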